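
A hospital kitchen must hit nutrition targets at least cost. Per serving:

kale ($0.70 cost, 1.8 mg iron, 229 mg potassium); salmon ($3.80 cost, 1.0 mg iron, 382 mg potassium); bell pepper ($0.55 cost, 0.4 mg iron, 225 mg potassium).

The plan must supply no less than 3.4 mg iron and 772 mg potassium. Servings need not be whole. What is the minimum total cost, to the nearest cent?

$2.09

With two linear requirements the optimum uses one or two foods; enumerate the corners.
kale only: max(3.4/1.8, 772/229) = 3.371 servings → $2.36.
salmon only: max(3.4/1.0, 772/382) = 3.4 servings → $12.92.
bell pepper only: max(3.4/0.4, 772/225) = 8.5 servings → $4.67.
kale + salmon with both tight: 1.149 servings and 1.332 servings → $5.87.
kale + bell pepper with both tight: 1.456 servings and 1.95 servings → $2.09.
salmon + bell pepper with both targets exact would need a negative amount; discard.
The minimum over all feasible corners is $2.09.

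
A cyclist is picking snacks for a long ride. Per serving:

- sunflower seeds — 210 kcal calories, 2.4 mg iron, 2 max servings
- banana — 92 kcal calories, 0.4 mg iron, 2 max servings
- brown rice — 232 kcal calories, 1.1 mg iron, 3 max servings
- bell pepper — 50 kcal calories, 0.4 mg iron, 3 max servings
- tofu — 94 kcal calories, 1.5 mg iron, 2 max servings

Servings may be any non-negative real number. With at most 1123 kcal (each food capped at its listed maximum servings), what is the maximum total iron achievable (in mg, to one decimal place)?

10.7 mg

Iron per kcal: tofu 0.01596, sunflower seeds 0.01143, bell pepper 0.008, brown rice 0.004741, banana 0.004348.
Take 2 servings of tofu: uses 188 kcal, +3.0 mg iron (running total 3.0 mg).
Take 2 servings of sunflower seeds: uses 420 kcal, +4.8 mg iron (running total 7.8 mg).
Take 3 servings of bell pepper: uses 150 kcal, +1.2 mg iron (running total 9.0 mg).
Take 1.573 servings of brown rice: uses 365 kcal, +1.7 mg iron (running total 10.7 mg).
Filling greedily by iron-per-kcal is optimal for one linear limit, giving 10.7 mg.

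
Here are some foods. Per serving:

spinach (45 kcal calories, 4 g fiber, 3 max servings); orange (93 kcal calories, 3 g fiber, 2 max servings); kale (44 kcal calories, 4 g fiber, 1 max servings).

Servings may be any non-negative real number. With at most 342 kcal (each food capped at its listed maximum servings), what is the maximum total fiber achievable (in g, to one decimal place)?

21.3 g

Fiber per kcal: kale 0.09091, spinach 0.08889, orange 0.03226.
Take 1 serving of kale: uses 44 kcal, +4.0 g fiber (running total 4.0 g).
Take 3 servings of spinach: uses 135 kcal, +12.0 g fiber (running total 16.0 g).
Take 1.753 servings of orange: uses 163 kcal, +5.3 g fiber (running total 21.3 g).
Greedy by best ratio exhausts the calories allowance optimally: 21.3 g.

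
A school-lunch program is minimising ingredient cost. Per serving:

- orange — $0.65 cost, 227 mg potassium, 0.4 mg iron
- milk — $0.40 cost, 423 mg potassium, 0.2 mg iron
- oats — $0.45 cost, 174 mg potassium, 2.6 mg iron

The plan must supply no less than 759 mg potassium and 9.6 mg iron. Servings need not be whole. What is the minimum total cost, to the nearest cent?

orange only: max(759/227, 9.6/0.4) = 24 servings → $15.60.
milk only: max(759/423, 9.6/0.2) = 48 servings → $19.20.
oats only: max(759/174, 9.6/2.6) = 4.362 servings → $1.96.
orange + milk: intersection lies outside the first quadrant.
orange + oats with both tight: 0.582 servings and 3.603 servings → $2.00.
milk + oats with both tight: 0.2845 servings and 3.67 servings → $1.77.
The minimum over all feasible corners is $1.77.

$1.77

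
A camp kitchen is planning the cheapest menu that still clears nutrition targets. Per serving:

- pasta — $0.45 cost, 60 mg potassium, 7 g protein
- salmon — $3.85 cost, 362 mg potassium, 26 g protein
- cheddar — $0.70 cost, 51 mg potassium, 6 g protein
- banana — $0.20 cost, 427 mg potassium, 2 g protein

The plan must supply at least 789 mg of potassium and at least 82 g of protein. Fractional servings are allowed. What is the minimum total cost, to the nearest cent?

The cheapest plan sits at a corner of the feasible region — with two constraints it uses at most two foods.
pasta only: max(789/60, 82/7) = 13.15 servings → $5.92.
salmon only: max(789/362, 82/26) = 3.154 servings → $12.14.
cheddar only: max(789/51, 82/6) = 15.47 servings → $10.83.
banana only: max(789/427, 82/2) = 41 servings → $8.20.
pasta + salmon with both tight: 9.415 servings and 0.6191 servings → $6.62.
pasta + cheddar with both targets exact would need a negative amount; discard.
pasta + banana with both tight: 11.65 servings and 0.2102 servings → $5.29.
salmon + cheddar with both tight: 0.6525 servings and 10.84 servings → $10.10.
salmon + banana: intersection lies outside the first quadrant.
cheddar + banana with both tight: 13.59 servings and 0.2244 servings → $9.56.
So the least-cost plan costs $5.29.

$5.29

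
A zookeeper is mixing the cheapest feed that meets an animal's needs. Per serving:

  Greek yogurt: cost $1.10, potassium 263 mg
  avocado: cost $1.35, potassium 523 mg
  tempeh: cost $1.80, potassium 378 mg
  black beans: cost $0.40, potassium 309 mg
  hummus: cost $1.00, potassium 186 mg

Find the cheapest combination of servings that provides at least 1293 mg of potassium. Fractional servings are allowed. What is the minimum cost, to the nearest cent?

$1.67

Cost per mg of potassium: black beans $0.0013, avocado $0.0026, Greek yogurt $0.0042, tempeh $0.0048, hummus $0.0054.
With no serving limits, use only black beans: 1293 mg / 309 mg = 4.184 servings × $0.40 = $1.67.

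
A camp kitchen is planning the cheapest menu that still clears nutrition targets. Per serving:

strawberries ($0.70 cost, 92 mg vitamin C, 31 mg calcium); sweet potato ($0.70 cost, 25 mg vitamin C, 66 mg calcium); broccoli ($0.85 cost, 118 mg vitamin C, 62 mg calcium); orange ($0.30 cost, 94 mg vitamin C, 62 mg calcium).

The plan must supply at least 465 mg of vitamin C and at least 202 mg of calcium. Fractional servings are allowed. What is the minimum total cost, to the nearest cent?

For a min-cost LP with two ≥-constraints, a basic feasible solution has at most two positive variables.
strawberries only: max(465/92, 202/31) = 6.516 servings → $4.56.
sweet potato only: max(465/25, 202/66) = 18.6 servings → $13.02.
broccoli only: max(465/118, 202/62) = 3.941 servings → $3.35.
orange only: max(465/94, 202/62) = 4.947 servings → $1.48.
strawberries + sweet potato with both tight: 4.84 servings and 0.787 servings → $3.94.
strawberries + broccoli with both tight: 2.441 servings and 2.038 servings → $3.44.
strawberries + orange with both tight: 3.528 servings and 1.494 servings → $2.92.
sweet potato + broccoli with both targets exact would need a negative amount; discard.
sweet potato + orange: intersection lies outside the first quadrant.
broccoli + orange: intersection lies outside the first quadrant.
So the least-cost plan costs $1.48.

$1.48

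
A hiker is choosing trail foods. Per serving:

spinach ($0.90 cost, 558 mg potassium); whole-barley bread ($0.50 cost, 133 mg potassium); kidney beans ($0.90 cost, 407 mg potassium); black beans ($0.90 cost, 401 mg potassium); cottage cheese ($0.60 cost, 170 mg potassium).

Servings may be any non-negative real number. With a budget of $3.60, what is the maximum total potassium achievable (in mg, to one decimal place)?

Potassium per dollar: spinach 620, kidney beans 452.2, black beans 445.6, cottage cheese 283.3, whole-barley bread 266.
With no serving limits, spend the whole cost allowance on spinach: $3.60 / $0.90 × 558 mg = 2232.0 mg.

2232.0 mg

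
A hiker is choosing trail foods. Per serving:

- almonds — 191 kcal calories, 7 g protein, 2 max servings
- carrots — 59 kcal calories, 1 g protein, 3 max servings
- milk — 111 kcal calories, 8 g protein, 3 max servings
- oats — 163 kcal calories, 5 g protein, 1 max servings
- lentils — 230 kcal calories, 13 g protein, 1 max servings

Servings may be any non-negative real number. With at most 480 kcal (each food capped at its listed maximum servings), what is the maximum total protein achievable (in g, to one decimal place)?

Protein per kcal: milk 0.07207, lentils 0.05652, almonds 0.03665, oats 0.03067, carrots 0.01695.
Take 3 servings of milk: uses 333 kcal, +24.0 g protein (running total 24.0 g).
Take 0.6391 servings of lentils: uses 147 kcal, +8.3 g protein (running total 32.3 g).
Greedy by best ratio exhausts the calories allowance optimally: 32.3 g.

32.3 g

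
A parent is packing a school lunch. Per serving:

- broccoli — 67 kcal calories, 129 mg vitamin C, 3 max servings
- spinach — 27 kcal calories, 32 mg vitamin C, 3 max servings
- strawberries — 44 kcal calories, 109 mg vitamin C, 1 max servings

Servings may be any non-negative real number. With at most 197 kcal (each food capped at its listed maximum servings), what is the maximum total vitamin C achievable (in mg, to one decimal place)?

Vitamin C per kcal: strawberries 2.477, broccoli 1.925, spinach 1.185.
Take 1 serving of strawberries: uses 44 kcal, +109.0 mg vitamin C (running total 109.0 mg).
Take 2.284 servings of broccoli: uses 153 kcal, +294.6 mg vitamin C (running total 403.6 mg).
Greedy by best ratio exhausts the calories allowance optimally: 403.6 mg.

403.6 mg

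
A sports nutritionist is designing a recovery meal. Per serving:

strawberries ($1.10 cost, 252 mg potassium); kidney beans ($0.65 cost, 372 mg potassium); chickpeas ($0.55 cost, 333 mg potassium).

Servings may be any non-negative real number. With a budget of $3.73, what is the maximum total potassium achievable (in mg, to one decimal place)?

2258.3 mg

Potassium per dollar: chickpeas 605.5, kidney beans 572.3, strawberries 229.1.
With no serving limits, spend the whole cost allowance on chickpeas: $3.73 / $0.55 × 333 mg = 2258.3 mg.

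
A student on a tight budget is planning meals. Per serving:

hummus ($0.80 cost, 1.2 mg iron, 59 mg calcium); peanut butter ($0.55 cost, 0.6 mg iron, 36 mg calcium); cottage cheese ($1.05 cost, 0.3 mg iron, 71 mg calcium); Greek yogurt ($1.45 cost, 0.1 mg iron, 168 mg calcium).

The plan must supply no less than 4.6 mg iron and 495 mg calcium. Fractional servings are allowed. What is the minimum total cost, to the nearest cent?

$5.35

At the optimum either one food covers both requirements or two foods hit both targets exactly; no other combination can be cheaper.
hummus only: max(4.6/1.2, 495/59) = 8.39 servings → $6.71.
peanut butter only: max(4.6/0.6, 495/36) = 13.75 servings → $7.56.
cottage cheese only: max(4.6/0.3, 495/71) = 15.33 servings → $16.10.
Greek yogurt only: max(4.6/0.1, 495/168) = 46 servings → $66.70.
hummus + peanut butter: the both-tight solution has a negative serving — not a feasible corner.
hummus + cottage cheese with both tight: 2.639 servings and 4.779 servings → $7.13.
hummus + Greek yogurt with both tight: 3.696 servings and 1.648 servings → $5.35.
peanut butter + cottage cheese with both tight: 5.601 servings and 4.132 servings → $7.42.
peanut butter + Greek yogurt with both tight: 7.441 servings and 1.352 servings → $6.05.
cottage cheese + Greek yogurt: intersection lies outside the first quadrant.
The minimum over all feasible corners is $5.35.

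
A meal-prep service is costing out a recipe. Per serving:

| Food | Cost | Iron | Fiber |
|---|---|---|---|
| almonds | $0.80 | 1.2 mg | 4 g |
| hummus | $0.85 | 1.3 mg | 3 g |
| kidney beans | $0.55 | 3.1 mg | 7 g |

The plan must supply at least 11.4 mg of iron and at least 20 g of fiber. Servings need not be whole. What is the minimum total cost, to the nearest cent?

$2.02

The cheapest plan sits at a corner of the feasible region — with two constraints it uses at most two foods.
almonds only: max(11.4/1.2, 20/4) = 9.5 servings → $7.60.
hummus only: max(11.4/1.3, 20/3) = 8.769 servings → $7.45.
kidney beans only: max(11.4/3.1, 20/7) = 3.677 servings → $2.02.
almonds + hummus with both targets exact would need a negative amount; discard.
almonds + kidney beans: intersection lies outside the first quadrant.
hummus + kidney beans: intersection lies outside the first quadrant.
The minimum over all feasible corners is $2.02.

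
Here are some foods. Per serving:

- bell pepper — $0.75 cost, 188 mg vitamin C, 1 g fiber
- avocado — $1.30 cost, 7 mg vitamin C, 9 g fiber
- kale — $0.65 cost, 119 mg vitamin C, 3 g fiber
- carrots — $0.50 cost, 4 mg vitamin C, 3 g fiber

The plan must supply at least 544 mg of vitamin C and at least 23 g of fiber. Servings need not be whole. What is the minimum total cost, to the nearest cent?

$4.30

With two linear requirements the optimum uses one or two foods; enumerate the corners.
bell pepper only: max(544/188, 23/1) = 23 servings → $17.25.
avocado only: max(544/7, 23/9) = 77.71 servings → $101.03.
kale only: max(544/119, 23/3) = 7.667 servings → $4.98.
carrots only: max(544/4, 23/3) = 136 servings → $68.00.
bell pepper + avocado with both tight: 2.81 servings and 2.243 servings → $5.02.
bell pepper + kale with both targets exact would need a negative amount; discard.
bell pepper + carrots with both tight: 2.75 servings and 6.75 servings → $5.44.
avocado + kale with both tight: 1.052 servings and 4.51 servings → $4.30.
avocado + carrots: the both-tight solution has a negative serving — not a feasible corner.
kale + carrots with both tight: 4.464 servings and 3.203 servings → $4.50.
So the least-cost plan costs $4.30.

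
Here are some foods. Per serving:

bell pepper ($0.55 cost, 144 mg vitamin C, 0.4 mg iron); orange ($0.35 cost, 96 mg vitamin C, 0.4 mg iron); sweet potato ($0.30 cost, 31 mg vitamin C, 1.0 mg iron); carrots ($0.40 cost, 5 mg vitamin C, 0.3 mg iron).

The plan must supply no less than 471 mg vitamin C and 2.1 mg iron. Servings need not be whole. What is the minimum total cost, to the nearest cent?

$1.75

For a min-cost LP with two ≥-constraints, a basic feasible solution has at most two positive variables.
bell pepper only: max(471/144, 2.1/0.4) = 5.25 servings → $2.89.
orange only: max(471/96, 2.1/0.4) = 5.25 servings → $1.84.
sweet potato only: max(471/31, 2.1/1.0) = 15.19 servings → $4.56.
carrots only: max(471/5, 2.1/0.3) = 94.2 servings → $37.68.
bell pepper + orange: the both-tight solution has a negative serving — not a feasible corner.
bell pepper + sweet potato with both tight: 3.084 servings and 0.8663 servings → $1.96.
bell pepper + carrots with both tight: 3.175 servings and 2.767 servings → $2.85.
orange + sweet potato with both tight: 4.855 servings and 0.1579 servings → $1.75.
orange + carrots with both tight: 4.881 servings and 0.4925 servings → $1.91.
sweet potato + carrots: the both-tight solution has a negative serving — not a feasible corner.
The minimum over all feasible corners is $1.75.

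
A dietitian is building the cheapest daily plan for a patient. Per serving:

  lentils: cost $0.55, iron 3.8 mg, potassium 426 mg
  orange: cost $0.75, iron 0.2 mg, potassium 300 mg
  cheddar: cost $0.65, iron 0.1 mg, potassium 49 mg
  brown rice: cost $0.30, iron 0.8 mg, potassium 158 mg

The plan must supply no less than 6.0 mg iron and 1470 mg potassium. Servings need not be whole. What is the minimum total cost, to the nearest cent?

$1.90

With two linear requirements the optimum uses one or two foods; enumerate the corners.
lentils only: max(6.0/3.8, 1470/426) = 3.451 servings → $1.90.
orange only: max(6.0/0.2, 1470/300) = 30 servings → $22.50.
cheddar only: max(6.0/0.1, 1470/49) = 60 servings → $39.00.
brown rice only: max(6.0/0.8, 1470/158) = 9.304 servings → $2.79.
lentils + orange with both tight: 1.428 servings and 2.873 servings → $2.94.
lentils + cheddar with both tight: 1.024 servings and 21.1 servings → $14.28.
lentils + brown rice with both targets exact would need a negative amount; discard.
orange + cheddar with both targets exact would need a negative amount; discard.
orange + brown rice with both tight: 1.094 servings and 7.226 servings → $2.99.
cheddar + brown rice with both tight: 9.744 servings and 6.282 servings → $8.22.
Cheapest feasible corner: $1.90.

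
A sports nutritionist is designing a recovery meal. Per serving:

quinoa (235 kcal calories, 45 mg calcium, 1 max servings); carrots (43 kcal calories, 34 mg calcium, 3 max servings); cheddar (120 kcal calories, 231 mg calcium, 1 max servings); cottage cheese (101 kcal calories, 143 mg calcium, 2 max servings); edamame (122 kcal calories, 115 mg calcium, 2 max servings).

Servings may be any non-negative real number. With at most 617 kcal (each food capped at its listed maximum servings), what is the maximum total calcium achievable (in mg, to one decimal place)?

Calcium per kcal: cheddar 1.925, cottage cheese 1.416, edamame 0.9426, carrots 0.7907, quinoa 0.1915.
Take 1 serving of cheddar: uses 120 kcal, +231.0 mg calcium (running total 231.0 mg).
Take 2 servings of cottage cheese: uses 202 kcal, +286.0 mg calcium (running total 517.0 mg).
Take 2 servings of edamame: uses 244 kcal, +230.0 mg calcium (running total 747.0 mg).
Take 1.186 servings of carrots: uses 51 kcal, +40.3 mg calcium (running total 787.3 mg).
Filling greedily by calcium-per-kcal is optimal for one linear limit, giving 787.3 mg.

787.3 mg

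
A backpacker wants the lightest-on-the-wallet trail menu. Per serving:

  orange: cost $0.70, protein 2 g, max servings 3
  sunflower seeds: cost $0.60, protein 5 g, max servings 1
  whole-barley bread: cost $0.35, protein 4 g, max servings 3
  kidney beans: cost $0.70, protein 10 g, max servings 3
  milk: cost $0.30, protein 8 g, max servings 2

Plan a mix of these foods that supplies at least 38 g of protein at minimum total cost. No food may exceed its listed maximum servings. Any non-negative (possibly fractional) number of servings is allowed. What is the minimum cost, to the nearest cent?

$2.14

Cost per g of protein: milk $0.0375, kidney beans $0.0700, whole-barley bread $0.0875, sunflower seeds $0.1200, orange $0.3500.
Take 2 servings of milk: +16.0 g protein for $0.60 (total $0.60, still need 22.0 g).
Take 2.2 servings of kidney beans: +22.0 g protein for $1.54 (total $2.14, still need 0.0 g).
Filling from the cheapest source first is optimal under one linear minimum: $2.14.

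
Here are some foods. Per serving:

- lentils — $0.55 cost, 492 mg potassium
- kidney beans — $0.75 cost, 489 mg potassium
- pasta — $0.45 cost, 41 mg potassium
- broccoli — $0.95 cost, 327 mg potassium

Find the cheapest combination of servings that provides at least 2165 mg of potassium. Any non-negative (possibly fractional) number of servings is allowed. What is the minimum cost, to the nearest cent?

$2.42

Cost per mg of potassium: lentils $0.0011, kidney beans $0.0015, broccoli $0.0029, pasta $0.0110.
With no serving limits, use only lentils: 2165 mg / 492 mg = 4.4 servings × $0.55 = $2.42.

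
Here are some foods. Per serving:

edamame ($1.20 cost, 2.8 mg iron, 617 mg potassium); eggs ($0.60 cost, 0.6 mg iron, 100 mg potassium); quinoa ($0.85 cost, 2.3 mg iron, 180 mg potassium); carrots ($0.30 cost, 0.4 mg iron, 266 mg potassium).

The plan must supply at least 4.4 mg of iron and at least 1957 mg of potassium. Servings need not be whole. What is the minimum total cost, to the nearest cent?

$2.60

For a min-cost LP with two ≥-constraints, a basic feasible solution has at most two positive variables.
edamame only: max(4.4/2.8, 1957/617) = 3.172 servings → $3.81.
eggs only: max(4.4/0.6, 1957/100) = 19.57 servings → $11.74.
quinoa only: max(4.4/2.3, 1957/180) = 10.87 servings → $9.24.
carrots only: max(4.4/0.4, 1957/266) = 11 servings → $3.30.
edamame + eggs: intersection lies outside the first quadrant.
edamame + quinoa: intersection lies outside the first quadrant.
edamame + carrots with both tight: 0.7783 servings and 5.552 servings → $2.60.
eggs + quinoa: the both-tight solution has a negative serving — not a feasible corner.
eggs + carrots with both tight: 3.241 servings and 6.139 servings → $3.79.
quinoa + carrots with both tight: 0.718 servings and 6.871 servings → $2.67.
Cheapest feasible corner: $2.60.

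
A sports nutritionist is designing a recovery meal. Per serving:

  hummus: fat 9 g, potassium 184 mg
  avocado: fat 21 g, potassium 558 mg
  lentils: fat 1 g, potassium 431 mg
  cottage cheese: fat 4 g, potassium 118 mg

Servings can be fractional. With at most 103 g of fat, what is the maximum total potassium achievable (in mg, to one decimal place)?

Potassium per g fat: lentils 431, cottage cheese 29.5, avocado 26.57, hummus 20.44.
With no serving limits, spend the whole fat allowance on lentils: 103 g / 1 g × 431 mg = 44393.0 mg.

44393.0 mg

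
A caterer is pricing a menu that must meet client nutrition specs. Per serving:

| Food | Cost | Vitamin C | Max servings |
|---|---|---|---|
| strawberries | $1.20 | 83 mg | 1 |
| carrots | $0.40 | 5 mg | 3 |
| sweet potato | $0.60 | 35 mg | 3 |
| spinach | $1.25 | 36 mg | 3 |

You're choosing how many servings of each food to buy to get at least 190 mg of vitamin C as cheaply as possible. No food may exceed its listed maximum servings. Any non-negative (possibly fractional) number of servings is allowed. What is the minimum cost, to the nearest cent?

$3.07

Cost per mg of vitamin C: strawberries $0.0145, sweet potato $0.0171, spinach $0.0347, carrots $0.0800.
Take 1 serving of strawberries: +83.0 mg vitamin C for $1.20 (total $1.20, still need 107.0 mg).
Take 3 servings of sweet potato: +105.0 mg vitamin C for $1.80 (total $3.00, still need 2.0 mg).
Take 0.05556 servings of spinach: +2.0 mg vitamin C for $0.07 (total $3.07, still need 0.0 mg).
Filling from the cheapest source first is optimal under one linear minimum: $3.07.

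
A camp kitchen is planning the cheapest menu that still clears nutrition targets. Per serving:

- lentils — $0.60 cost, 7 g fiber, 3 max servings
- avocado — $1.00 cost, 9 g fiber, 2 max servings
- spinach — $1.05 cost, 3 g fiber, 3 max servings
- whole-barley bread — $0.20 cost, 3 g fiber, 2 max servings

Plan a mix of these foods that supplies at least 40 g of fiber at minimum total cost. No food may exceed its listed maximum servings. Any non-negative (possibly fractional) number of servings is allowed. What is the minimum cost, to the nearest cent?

Cost per g of fiber: whole-barley bread $0.0667, lentils $0.0857, avocado $0.1111, spinach $0.3500.
Take 2 servings of whole-barley bread: +6.0 g fiber for $0.40 (total $0.40, still need 34.0 g).
Take 3 servings of lentils: +21.0 g fiber for $1.80 (total $2.20, still need 13.0 g).
Take 1.444 servings of avocado: +13.0 g fiber for $1.44 (total $3.64, still need 0.0 g).
Greedy by cheapest-per-g is optimal for a single linear constraint, so the minimum cost is $3.64.

$3.64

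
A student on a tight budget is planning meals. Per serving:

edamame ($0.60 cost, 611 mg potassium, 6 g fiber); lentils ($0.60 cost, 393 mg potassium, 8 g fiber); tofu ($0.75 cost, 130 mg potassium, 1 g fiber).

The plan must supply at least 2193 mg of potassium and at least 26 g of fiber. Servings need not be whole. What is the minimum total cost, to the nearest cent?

edamame only: max(2193/611, 26/6) = 4.333 servings → $2.60.
lentils only: max(2193/393, 26/8) = 5.58 servings → $3.35.
tofu only: max(2193/130, 26/1) = 26 servings → $19.50.
edamame + lentils with both tight: 2.896 servings and 1.078 servings → $2.38.
edamame + tofu: the both-tight solution has a negative serving — not a feasible corner.
lentils + tofu with both tight: 1.835 servings and 11.32 servings → $9.59.
The minimum over all feasible corners is $2.38.

$2.38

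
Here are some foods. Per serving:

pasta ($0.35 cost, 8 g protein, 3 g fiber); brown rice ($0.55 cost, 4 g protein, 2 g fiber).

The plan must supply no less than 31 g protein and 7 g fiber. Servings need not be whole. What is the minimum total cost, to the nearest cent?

At the optimum either one food covers both requirements or two foods hit both targets exactly; no other combination can be cheaper.
pasta only: max(31/8, 7/3) = 3.875 servings → $1.36.
brown rice only: max(31/4, 7/2) = 7.75 servings → $4.26.
pasta + brown rice: the both-tight solution has a negative serving — not a feasible corner.
The minimum over all feasible corners is $1.36.

$1.36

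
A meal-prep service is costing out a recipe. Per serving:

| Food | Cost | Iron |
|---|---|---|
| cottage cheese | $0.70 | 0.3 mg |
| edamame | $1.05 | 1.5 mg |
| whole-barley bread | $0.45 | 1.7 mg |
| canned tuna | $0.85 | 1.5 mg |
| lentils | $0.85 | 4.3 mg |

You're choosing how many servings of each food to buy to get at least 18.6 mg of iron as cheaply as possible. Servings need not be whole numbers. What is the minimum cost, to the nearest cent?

$3.68

Cost per mg of iron: lentils $0.1977, whole-barley bread $0.2647, canned tuna $0.5667, edamame $0.7000, cottage cheese $2.3333.
With no serving limits, use only lentils: 18.6 mg / 4.3 mg = 4.326 servings × $0.85 = $3.68.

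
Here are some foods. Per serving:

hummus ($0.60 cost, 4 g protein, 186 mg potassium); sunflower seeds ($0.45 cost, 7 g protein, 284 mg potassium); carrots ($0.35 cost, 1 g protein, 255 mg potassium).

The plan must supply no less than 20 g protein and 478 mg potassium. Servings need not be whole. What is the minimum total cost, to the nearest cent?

With two linear requirements the optimum uses one or two foods; enumerate the corners.
hummus only: max(20/4, 478/186) = 5 servings → $3.00.
sunflower seeds only: max(20/7, 478/284) = 2.857 servings → $1.29.
carrots only: max(20/1, 478/255) = 20 servings → $7.00.
hummus + sunflower seeds: the both-tight solution has a negative serving — not a feasible corner.
hummus + carrots: the both-tight solution has a negative serving — not a feasible corner.
sunflower seeds + carrots with both targets exact would need a negative amount; discard.
Cheapest feasible corner: $1.29.

$1.29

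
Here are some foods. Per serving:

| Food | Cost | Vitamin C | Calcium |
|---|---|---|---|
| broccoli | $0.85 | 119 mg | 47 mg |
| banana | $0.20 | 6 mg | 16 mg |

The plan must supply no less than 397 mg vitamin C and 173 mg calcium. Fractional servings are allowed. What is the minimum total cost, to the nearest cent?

$3.02

With two linear requirements the optimum uses one or two foods; enumerate the corners.
broccoli only: max(397/119, 173/47) = 3.681 servings → $3.13.
banana only: max(397/6, 173/16) = 66.17 servings → $13.23.
broccoli + banana with both tight: 3.276 servings and 1.189 servings → $3.02.
The minimum over all feasible corners is $3.02.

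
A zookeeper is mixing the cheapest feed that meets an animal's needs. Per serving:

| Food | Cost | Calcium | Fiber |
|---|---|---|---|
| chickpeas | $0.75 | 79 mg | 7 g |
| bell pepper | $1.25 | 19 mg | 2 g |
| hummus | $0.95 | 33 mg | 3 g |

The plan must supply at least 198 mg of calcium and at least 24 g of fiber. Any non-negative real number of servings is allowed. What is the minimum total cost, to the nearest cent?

$2.57

For a min-cost LP with two ≥-constraints, a basic feasible solution has at most two positive variables.
chickpeas only: max(198/79, 24/7) = 3.429 servings → $2.57.
bell pepper only: max(198/19, 24/2) = 12 servings → $15.00.
hummus only: max(198/33, 24/3) = 8 servings → $7.60.
chickpeas + bell pepper with both targets exact would need a negative amount; discard.
chickpeas + hummus with both targets exact would need a negative amount; discard.
bell pepper + hummus: the both-tight solution has a negative serving — not a feasible corner.
Cheapest feasible corner: $2.57.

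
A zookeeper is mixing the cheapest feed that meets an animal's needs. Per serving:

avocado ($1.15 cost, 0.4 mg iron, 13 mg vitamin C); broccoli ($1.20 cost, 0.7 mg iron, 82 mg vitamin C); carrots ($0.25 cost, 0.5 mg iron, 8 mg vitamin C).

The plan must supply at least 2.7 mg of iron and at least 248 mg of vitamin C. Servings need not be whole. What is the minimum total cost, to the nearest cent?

The cheapest plan sits at a corner of the feasible region — with two constraints it uses at most two foods.
avocado only: max(2.7/0.4, 248/13) = 19.08 servings → $21.94.
broccoli only: max(2.7/0.7, 248/82) = 3.857 servings → $4.63.
carrots only: max(2.7/0.5, 248/8) = 31 servings → $7.75.
avocado + broccoli with both tight: 2.017 servings and 2.705 servings → $5.56.
avocado + carrots with both targets exact would need a negative amount; discard.
broccoli + carrots with both tight: 2.893 servings and 1.35 servings → $3.81.
The minimum over all feasible corners is $3.81.

$3.81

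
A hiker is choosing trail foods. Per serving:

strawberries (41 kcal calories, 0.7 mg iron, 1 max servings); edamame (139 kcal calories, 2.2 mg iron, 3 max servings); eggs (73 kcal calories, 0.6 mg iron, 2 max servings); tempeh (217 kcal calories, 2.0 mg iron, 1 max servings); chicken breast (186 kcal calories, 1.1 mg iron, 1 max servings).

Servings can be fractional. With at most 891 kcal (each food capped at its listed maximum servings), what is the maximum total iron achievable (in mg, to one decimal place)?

10.9 mg

Iron per kcal: strawberries 0.01707, edamame 0.01583, tempeh 0.009217, eggs 0.008219, chicken breast 0.005914.
Take 1 serving of strawberries: uses 41 kcal, +0.7 mg iron (running total 0.7 mg).
Take 3 servings of edamame: uses 417 kcal, +6.6 mg iron (running total 7.3 mg).
Take 1 serving of tempeh: uses 217 kcal, +2.0 mg iron (running total 9.3 mg).
Take 2 servings of eggs: uses 146 kcal, +1.2 mg iron (running total 10.5 mg).
Take 0.3763 servings of chicken breast: uses 70 kcal, +0.4 mg iron (running total 10.9 mg).
Greedy by best ratio exhausts the calories allowance optimally: 10.9 mg.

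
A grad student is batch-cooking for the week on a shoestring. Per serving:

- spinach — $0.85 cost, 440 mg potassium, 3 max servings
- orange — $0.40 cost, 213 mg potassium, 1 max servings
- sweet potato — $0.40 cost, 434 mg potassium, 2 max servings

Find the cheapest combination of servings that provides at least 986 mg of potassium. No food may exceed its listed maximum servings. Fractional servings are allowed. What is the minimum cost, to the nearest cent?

$1.02

Cost per mg of potassium: sweet potato $0.0009, orange $0.0019, spinach $0.0019.
Take 2 servings of sweet potato: +868.0 mg potassium for $0.80 (total $0.80, still need 118.0 mg).
Take 0.554 servings of orange: +118.0 mg potassium for $0.22 (total $1.02, still need 0.0 mg).
Filling from the cheapest source first is optimal under one linear minimum: $1.02.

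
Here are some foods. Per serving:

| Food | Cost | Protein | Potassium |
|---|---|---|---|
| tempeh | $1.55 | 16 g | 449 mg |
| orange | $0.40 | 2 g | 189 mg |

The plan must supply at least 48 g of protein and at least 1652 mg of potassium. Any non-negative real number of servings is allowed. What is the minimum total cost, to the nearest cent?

$5.12

tempeh only: max(48/16, 1652/449) = 3.679 servings → $5.70.
orange only: max(48/2, 1652/189) = 24 servings → $9.60.
tempeh + orange with both tight: 2.713 servings and 2.295 servings → $5.12.
Cheapest feasible corner: $5.12.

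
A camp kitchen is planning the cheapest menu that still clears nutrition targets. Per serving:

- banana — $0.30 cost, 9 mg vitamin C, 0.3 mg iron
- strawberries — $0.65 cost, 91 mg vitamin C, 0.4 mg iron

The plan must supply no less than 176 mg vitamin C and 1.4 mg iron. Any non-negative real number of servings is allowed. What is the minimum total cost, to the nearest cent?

$1.82

banana only: max(176/9, 1.4/0.3) = 19.56 servings → $5.87.
strawberries only: max(176/91, 1.4/0.4) = 3.5 servings → $2.27.
banana + strawberries with both tight: 2.405 servings and 1.696 servings → $1.82.
So the least-cost plan costs $1.82.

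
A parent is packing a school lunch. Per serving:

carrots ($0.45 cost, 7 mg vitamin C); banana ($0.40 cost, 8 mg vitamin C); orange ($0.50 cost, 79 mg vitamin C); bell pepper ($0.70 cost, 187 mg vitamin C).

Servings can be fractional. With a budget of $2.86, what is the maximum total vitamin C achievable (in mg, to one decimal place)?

764.0 mg

Vitamin C per dollar: bell pepper 267.1, orange 158, banana 20, carrots 15.56.
With no serving limits, spend the whole cost allowance on bell pepper: $2.86 / $0.70 × 187 mg = 764.0 mg.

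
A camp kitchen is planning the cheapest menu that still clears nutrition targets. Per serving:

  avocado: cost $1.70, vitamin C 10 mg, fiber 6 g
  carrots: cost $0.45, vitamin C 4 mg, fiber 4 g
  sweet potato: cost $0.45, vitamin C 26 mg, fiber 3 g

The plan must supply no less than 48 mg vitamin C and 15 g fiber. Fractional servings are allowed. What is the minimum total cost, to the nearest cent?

Compare the cost at each extreme point of the feasible region.
avocado only: max(48/10, 15/6) = 4.8 servings → $8.16.
carrots only: max(48/4, 15/4) = 12 servings → $5.40.
sweet potato only: max(48/26, 15/3) = 5 servings → $2.25.
avocado + carrots: intersection lies outside the first quadrant.
avocado + sweet potato with both tight: 1.952 servings and 1.095 servings → $3.81.
carrots + sweet potato with both tight: 2.674 servings and 1.435 servings → $1.85.
Cheapest feasible corner: $1.85.

$1.85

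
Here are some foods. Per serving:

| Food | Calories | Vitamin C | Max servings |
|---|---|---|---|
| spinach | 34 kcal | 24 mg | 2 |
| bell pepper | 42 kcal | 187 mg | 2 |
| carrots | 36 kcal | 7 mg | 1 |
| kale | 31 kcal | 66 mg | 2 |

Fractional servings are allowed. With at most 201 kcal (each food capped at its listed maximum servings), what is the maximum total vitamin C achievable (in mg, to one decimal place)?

544.8 mg

Vitamin C per kcal: bell pepper 4.452, kale 2.129, spinach 0.7059, carrots 0.1944.
Take 2 servings of bell pepper: uses 84 kcal, +374.0 mg vitamin C (running total 374.0 mg).
Take 2 servings of kale: uses 62 kcal, +132.0 mg vitamin C (running total 506.0 mg).
Take 1.618 servings of spinach: uses 55 kcal, +38.8 mg vitamin C (running total 544.8 mg).
Filling greedily by vitamin C-per-kcal is optimal for one linear limit, giving 544.8 mg.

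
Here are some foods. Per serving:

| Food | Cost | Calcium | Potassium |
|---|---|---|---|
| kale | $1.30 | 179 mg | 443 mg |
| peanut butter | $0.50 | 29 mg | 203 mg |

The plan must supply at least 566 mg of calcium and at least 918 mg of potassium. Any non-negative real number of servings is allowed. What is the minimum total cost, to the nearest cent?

$4.11

kale only: max(566/179, 918/443) = 3.162 servings → $4.11.
peanut butter only: max(566/29, 918/203) = 19.52 servings → $9.76.
kale + peanut butter: the both-tight solution has a negative serving — not a feasible corner.
So the least-cost plan costs $4.11.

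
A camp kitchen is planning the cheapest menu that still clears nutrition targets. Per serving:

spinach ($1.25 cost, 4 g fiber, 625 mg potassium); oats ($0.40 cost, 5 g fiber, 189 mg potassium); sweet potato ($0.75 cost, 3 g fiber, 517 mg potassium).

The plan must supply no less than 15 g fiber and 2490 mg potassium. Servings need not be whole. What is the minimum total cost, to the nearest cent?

Two binding constraints pin down two serving amounts, so the optimal mix uses at most two foods. The candidates are each food alone (scaled to the tighter of fiber/potassium) and each pair with both constraints tight.
spinach only: max(15/4, 2490/625) = 3.984 servings → $4.98.
oats only: max(15/5, 2490/189) = 13.17 servings → $5.27.
sweet potato only: max(15/3, 2490/517) = 5 servings → $3.75.
spinach + oats with both targets exact would need a negative amount; discard.
spinach + sweet potato with both tight: 1.477 servings and 3.031 servings → $4.12.
oats + sweet potato with both tight: 0.1412 servings and 4.765 servings → $3.63.
Cheapest feasible corner: $3.63.

$3.63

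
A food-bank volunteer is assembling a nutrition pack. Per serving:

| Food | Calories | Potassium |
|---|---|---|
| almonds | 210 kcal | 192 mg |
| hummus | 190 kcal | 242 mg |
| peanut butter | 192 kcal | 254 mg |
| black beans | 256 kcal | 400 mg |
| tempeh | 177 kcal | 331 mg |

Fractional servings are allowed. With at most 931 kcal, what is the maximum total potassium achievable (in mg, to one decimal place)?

1741.0 mg

Potassium per kcal: tempeh 1.87, black beans 1.562, peanut butter 1.323, hummus 1.274, almonds 0.9143.
With no serving limits, spend the whole calories allowance on tempeh: 931 kcal / 177 kcal × 331 mg = 1741.0 mg.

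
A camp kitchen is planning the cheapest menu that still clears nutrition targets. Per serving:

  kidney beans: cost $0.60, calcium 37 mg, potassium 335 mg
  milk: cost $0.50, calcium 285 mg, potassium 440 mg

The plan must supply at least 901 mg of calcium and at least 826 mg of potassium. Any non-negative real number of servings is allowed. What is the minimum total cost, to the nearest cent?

$1.58

This is a tiny linear program; its minimum lies at a vertex of the feasible set. List the vertices and price them.
kidney beans only: max(901/37, 826/335) = 24.35 servings → $14.61.
milk only: max(901/285, 826/440) = 3.161 servings → $1.58.
kidney beans + milk with both targets exact would need a negative amount; discard.
Cheapest feasible corner: $1.58.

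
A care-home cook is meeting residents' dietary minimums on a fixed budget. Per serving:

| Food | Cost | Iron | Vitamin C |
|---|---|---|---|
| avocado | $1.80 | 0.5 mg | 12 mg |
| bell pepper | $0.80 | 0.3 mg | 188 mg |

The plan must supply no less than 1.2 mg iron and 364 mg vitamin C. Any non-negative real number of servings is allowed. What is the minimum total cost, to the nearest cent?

$3.20

At the optimum either one food covers both requirements or two foods hit both targets exactly; no other combination can be cheaper.
avocado only: max(1.2/0.5, 364/12) = 30.33 servings → $54.60.
bell pepper only: max(1.2/0.3, 364/188) = 4 servings → $3.20.
avocado + bell pepper with both tight: 1.288 servings and 1.854 servings → $3.80.
Cheapest feasible corner: $3.20.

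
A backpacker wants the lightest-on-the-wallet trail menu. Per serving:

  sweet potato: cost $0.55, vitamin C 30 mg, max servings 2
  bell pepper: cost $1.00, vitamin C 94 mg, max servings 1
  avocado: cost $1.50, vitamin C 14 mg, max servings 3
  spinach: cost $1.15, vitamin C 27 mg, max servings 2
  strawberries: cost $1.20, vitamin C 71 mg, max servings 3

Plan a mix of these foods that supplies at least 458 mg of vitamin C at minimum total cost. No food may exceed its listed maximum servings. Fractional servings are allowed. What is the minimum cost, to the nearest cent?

$11.96

Cost per mg of vitamin C: bell pepper $0.0106, strawberries $0.0169, sweet potato $0.0183, spinach $0.0426, avocado $0.1071.
Take 1 serving of bell pepper: +94.0 mg vitamin C for $1.00 (total $1.00, still need 364.0 mg).
Take 3 servings of strawberries: +213.0 mg vitamin C for $3.60 (total $4.60, still need 151.0 mg).
Take 2 servings of sweet potato: +60.0 mg vitamin C for $1.10 (total $5.70, still need 91.0 mg).
Take 2 servings of spinach: +54.0 mg vitamin C for $2.30 (total $8.00, still need 37.0 mg).
Take 2.643 servings of avocado: +37.0 mg vitamin C for $3.96 (total $11.96, still need 0.0 mg).
Greedy by cheapest-per-mg is optimal for a single linear constraint, so the minimum cost is $11.96.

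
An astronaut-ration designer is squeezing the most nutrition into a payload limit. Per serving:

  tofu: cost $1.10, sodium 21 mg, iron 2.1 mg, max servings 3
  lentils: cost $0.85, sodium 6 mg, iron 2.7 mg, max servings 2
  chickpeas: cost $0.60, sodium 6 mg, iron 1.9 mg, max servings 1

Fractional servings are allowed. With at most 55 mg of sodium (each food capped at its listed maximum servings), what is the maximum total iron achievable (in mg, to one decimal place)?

Iron per mg sodium: lentils 0.45, chickpeas 0.3167, tofu 0.1.
Take 2 servings of lentils: uses 12 mg sodium, +5.4 mg iron (running total 5.4 mg).
Take 1 serving of chickpeas: uses 6 mg sodium, +1.9 mg iron (running total 7.3 mg).
Take 1.762 servings of tofu: uses 37 mg sodium, +3.7 mg iron (running total 11.0 mg).
Greedy by best ratio exhausts the sodium allowance optimally: 11.0 mg.

11.0 mg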